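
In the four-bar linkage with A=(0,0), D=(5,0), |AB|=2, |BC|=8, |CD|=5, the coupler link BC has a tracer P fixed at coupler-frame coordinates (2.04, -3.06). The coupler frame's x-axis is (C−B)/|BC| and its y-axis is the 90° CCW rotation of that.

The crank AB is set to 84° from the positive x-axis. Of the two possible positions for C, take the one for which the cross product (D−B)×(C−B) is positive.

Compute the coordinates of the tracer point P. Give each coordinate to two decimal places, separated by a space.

2.97 -0.44

A=(0,0), D=(5.00,0)
B = A + 2.00·(cos84°, sin84°) = (0.2091, 1.9890)
|BD| = 5.1874
circle(B,8.00) ∩ circle(D,5.00): a=6.3528, h=4.8623
  candidates: C₊=(7.9407,4.0438) cross=25.223; C₋=(4.2119,-4.9375) cross=-25.223
  mode + wants cross > 0 → take C=(7.9407,4.0438) (cross=25.223)
ex = (C−B)/|BC| = (0.9665,0.2568); ey = (-0.2568,0.9665)
P = B + 2.04·ex + -3.06·ey = (2.9666,-0.4443)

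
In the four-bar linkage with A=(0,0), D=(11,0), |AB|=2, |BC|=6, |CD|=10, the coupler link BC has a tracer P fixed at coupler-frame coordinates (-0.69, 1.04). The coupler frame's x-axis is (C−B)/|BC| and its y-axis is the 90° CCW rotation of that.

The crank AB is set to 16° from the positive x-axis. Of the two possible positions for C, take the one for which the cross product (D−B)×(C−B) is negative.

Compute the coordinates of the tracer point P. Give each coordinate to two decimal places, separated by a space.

2.88 1.35

A=(0,0), D=(11.00,0)
B = A + 2.00·(cos16°, sin16°) = (1.9225, 0.5513)
|BD| = 9.0942
circle(B,6.00) ∩ circle(D,10.00): a=1.0284, h=5.9112
  candidates: C₊=(3.3073,6.3893) cross=53.758; C₋=(2.5907,-5.4114) cross=-53.758
  mode - wants cross < 0 → take C=(2.5907,-5.4114) (cross=-53.758)
ex = (C−B)/|BC| = (0.1114,-0.9938); ey = (0.9938,0.1114)
P = B + -0.69·ex + 1.04·ey = (2.8792,1.3528)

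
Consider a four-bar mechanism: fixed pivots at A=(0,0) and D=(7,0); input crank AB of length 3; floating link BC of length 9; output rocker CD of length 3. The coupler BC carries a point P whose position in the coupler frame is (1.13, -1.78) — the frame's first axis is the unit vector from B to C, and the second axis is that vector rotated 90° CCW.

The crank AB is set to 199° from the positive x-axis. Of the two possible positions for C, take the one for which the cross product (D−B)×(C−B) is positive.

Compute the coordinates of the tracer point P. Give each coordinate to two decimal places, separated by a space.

-1.10 -2.17

A=(0,0), D=(7.00,0)
B = A + 3.00·(cos199°, sin199°) = (-2.8366, -0.9767)
|BD| = 9.8849
circle(B,9.00) ∩ circle(D,3.00): a=8.5844, h=2.7034
  candidates: C₊=(5.4387,2.5617) cross=26.723; C₋=(5.9729,-2.8187) cross=-26.723
  mode + wants cross > 0 → take C=(5.4387,2.5617) (cross=26.723)
ex = (C−B)/|BC| = (0.9195,0.3932); ey = (-0.3932,0.9195)
P = B + 1.13·ex + -1.78·ey = (-1.0977,-2.1691)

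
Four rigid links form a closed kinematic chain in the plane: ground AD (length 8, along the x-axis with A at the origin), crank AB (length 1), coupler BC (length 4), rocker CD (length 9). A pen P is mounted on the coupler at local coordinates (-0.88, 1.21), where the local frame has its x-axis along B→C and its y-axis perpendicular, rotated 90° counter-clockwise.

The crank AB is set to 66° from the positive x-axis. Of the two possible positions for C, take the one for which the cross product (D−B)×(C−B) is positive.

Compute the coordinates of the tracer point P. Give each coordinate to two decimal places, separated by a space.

-0.81 0.05

A=(0,0), D=(8.00,0)
B = A + 1.00·(cos66°, sin66°) = (0.4067, 0.9135)
|BD| = 7.6480
circle(B,4.00) ∩ circle(D,9.00): a=-0.4255, h=3.9773
  candidates: C₊=(0.4594,4.9132) cross=30.419; C₋=(-0.4908,-2.9845) cross=-30.419
  mode + wants cross > 0 → take C=(0.4594,4.9132) (cross=30.419)
ex = (C−B)/|BC| = (0.0132,0.9999); ey = (-0.9999,0.0132)
P = B + -0.88·ex + 1.21·ey = (-0.8147,0.0496)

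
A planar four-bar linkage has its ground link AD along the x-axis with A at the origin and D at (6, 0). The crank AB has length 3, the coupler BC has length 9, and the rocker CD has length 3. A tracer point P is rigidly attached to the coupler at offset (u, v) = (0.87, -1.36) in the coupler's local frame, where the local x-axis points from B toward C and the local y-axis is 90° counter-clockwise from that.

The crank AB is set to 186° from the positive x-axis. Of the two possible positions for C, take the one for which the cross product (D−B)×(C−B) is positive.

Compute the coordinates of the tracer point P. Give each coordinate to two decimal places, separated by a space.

A=(0,0), D=(6.00,0)
B = A + 3.00·(cos186°, sin186°) = (-2.9836, -0.3136)
|BD| = 8.9890
circle(B,9.00) ∩ circle(D,3.00): a=8.4994, h=2.9598
  candidates: C₊=(5.4074,2.9409) cross=26.606; C₋=(5.6139,-2.9751) cross=-26.606
  mode + wants cross > 0 → take C=(5.4074,2.9409) (cross=26.606)
ex = (C−B)/|BC| = (0.9323,0.3616); ey = (-0.3616,0.9323)
P = B + 0.87·ex + -1.36·ey = (-1.6807,-1.2670)

-1.68 -1.27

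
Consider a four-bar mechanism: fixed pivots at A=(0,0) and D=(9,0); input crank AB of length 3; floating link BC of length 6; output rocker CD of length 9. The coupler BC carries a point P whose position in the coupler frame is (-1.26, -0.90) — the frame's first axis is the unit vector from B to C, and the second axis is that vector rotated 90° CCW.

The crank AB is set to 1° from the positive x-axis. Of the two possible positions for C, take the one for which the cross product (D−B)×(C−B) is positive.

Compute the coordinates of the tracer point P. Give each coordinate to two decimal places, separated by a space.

A=(0,0), D=(9.00,0)
B = A + 3.00·(cos1°, sin1°) = (2.9995, 0.0524)
|BD| = 6.0007
circle(B,6.00) ∩ circle(D,9.00): a=-0.7492, h=5.9530
  candidates: C₊=(2.3023,6.0117) cross=35.722; C₋=(2.1984,-5.8939) cross=-35.722
  mode + wants cross > 0 → take C=(2.3023,6.0117) (cross=35.722)
ex = (C−B)/|BC| = (-0.1162,0.9932); ey = (-0.9932,-0.1162)
P = B + -1.26·ex + -0.90·ey = (4.0399,-1.0945)

4.04 -1.09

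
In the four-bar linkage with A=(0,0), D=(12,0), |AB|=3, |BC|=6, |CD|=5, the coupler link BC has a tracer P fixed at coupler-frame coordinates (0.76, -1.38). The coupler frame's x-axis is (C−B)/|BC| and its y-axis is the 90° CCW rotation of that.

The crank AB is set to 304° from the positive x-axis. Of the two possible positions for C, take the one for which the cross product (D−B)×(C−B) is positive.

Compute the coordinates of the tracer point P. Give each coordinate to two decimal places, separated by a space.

2.99 -3.36

A=(0,0), D=(12.00,0)
B = A + 3.00·(cos304°, sin304°) = (1.6776, -2.4871)
|BD| = 10.6178
circle(B,6.00) ∩ circle(D,5.00): a=5.8269, h=1.4308
  candidates: C₊=(7.0072,0.2688) cross=15.192; C₋=(7.6775,-2.5132) cross=-15.192
  mode + wants cross > 0 → take C=(7.0072,0.2688) (cross=15.192)
ex = (C−B)/|BC| = (0.8883,0.4593); ey = (-0.4593,0.8883)
P = B + 0.76·ex + -1.38·ey = (2.9865,-3.3639)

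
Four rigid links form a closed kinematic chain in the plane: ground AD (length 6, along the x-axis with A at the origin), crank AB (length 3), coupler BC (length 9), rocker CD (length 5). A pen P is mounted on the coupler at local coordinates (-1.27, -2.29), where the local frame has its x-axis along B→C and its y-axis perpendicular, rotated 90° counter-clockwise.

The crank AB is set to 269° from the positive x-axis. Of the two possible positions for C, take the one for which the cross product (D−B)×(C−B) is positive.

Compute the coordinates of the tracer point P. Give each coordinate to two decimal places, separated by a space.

1.28 -5.25

A=(0,0), D=(6.00,0)
B = A + 3.00·(cos269°, sin269°) = (-0.0524, -2.9995)
|BD| = 6.7549
circle(B,9.00) ∩ circle(D,5.00): a=7.5226, h=4.9407
  candidates: C₊=(4.4939,4.7678) cross=33.374; C₋=(8.8818,-4.0860) cross=-33.374
  mode + wants cross > 0 → take C=(4.4939,4.7678) (cross=33.374)
ex = (C−B)/|BC| = (0.5051,0.8630); ey = (-0.8630,0.5051)
P = B + -1.27·ex + -2.29·ey = (1.2825,-5.2524)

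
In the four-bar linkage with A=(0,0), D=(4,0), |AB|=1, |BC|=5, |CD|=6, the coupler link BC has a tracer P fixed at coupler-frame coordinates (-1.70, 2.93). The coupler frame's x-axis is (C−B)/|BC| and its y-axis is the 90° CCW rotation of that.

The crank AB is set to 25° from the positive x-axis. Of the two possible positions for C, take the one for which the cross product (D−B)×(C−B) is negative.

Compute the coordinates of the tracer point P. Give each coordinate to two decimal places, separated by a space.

4.09 1.58

A=(0,0), D=(4.00,0)
B = A + 1.00·(cos25°, sin25°) = (0.9063, 0.4226)
|BD| = 3.1224
circle(B,5.00) ∩ circle(D,6.00): a=-0.2002, h=4.9960
  candidates: C₊=(1.3841,5.3997) cross=15.600; C₋=(0.0317,-4.5003) cross=-15.600
  mode - wants cross < 0 → take C=(0.0317,-4.5003) (cross=-15.600)
ex = (C−B)/|BC| = (-0.1749,-0.9846); ey = (0.9846,-0.1749)
P = B + -1.70·ex + 2.93·ey = (4.0885,1.5839)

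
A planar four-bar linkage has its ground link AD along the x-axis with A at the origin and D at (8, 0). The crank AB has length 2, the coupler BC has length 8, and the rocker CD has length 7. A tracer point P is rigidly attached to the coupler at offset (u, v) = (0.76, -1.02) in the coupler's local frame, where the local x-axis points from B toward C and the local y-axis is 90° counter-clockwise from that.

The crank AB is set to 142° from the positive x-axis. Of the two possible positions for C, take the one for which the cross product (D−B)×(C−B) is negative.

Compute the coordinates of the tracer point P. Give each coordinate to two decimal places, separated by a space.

A=(0,0), D=(8.00,0)
B = A + 2.00·(cos142°, sin142°) = (-1.5760, 1.2313)
|BD| = 9.6549
circle(B,8.00) ∩ circle(D,7.00): a=5.6042, h=5.7090
  candidates: C₊=(4.7105,6.1790) cross=55.119; C₋=(3.2544,-5.1458) cross=-55.119
  mode - wants cross < 0 → take C=(3.2544,-5.1458) (cross=-55.119)
ex = (C−B)/|BC| = (0.6038,-0.7971); ey = (0.7971,0.6038)
P = B + 0.76·ex + -1.02·ey = (-1.9302,0.0096)

-1.93 0.01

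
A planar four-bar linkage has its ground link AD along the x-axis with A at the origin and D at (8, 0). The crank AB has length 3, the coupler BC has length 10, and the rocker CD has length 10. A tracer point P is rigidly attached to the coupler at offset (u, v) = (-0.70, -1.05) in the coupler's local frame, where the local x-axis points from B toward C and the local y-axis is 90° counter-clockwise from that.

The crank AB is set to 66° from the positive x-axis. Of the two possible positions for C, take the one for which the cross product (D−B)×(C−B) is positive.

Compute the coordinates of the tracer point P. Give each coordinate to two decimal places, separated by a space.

A=(0,0), D=(8.00,0)
B = A + 3.00·(cos66°, sin66°) = (1.2202, 2.7406)
|BD| = 7.3128
circle(B,10.00) ∩ circle(D,10.00): a=3.6564, h=9.3076
  candidates: C₊=(8.0983,9.9995) cross=68.064; C₋=(1.1219,-7.2589) cross=-68.064
  mode + wants cross > 0 → take C=(8.0983,9.9995) (cross=68.064)
ex = (C−B)/|BC| = (0.6878,0.7259); ey = (-0.7259,0.6878)
P = B + -0.70·ex + -1.05·ey = (1.5009,1.5103)

1.50 1.51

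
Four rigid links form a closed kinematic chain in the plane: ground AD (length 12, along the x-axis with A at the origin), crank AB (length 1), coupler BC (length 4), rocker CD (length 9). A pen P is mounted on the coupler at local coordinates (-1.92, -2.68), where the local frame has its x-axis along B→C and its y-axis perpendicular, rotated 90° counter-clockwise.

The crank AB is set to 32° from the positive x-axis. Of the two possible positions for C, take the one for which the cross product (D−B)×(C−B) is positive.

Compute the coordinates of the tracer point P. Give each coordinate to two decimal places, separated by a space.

1.41 -2.72

A=(0,0), D=(12.00,0)
B = A + 1.00·(cos32°, sin32°) = (0.8480, 0.5299)
|BD| = 11.1645
circle(B,4.00) ∩ circle(D,9.00): a=2.6713, h=2.9773
  candidates: C₊=(3.6576,3.3771) cross=33.240; C₋=(3.3750,-2.5708) cross=-33.240
  mode + wants cross > 0 → take C=(3.6576,3.3771) (cross=33.240)
ex = (C−B)/|BC| = (0.7024,0.7118); ey = (-0.7118,0.7024)
P = B + -1.92·ex + -2.68·ey = (1.4071,-2.7191)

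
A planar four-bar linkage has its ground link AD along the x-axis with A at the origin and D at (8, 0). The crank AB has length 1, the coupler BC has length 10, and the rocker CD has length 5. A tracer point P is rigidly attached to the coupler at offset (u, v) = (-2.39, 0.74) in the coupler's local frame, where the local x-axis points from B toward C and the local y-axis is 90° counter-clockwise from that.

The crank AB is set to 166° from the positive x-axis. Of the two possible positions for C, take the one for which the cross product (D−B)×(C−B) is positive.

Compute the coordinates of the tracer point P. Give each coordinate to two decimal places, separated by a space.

A=(0,0), D=(8.00,0)
B = A + 1.00·(cos166°, sin166°) = (-0.9703, 0.2419)
|BD| = 8.9736
circle(B,10.00) ∩ circle(D,5.00): a=8.6657, h=4.9905
  candidates: C₊=(7.8268,4.9970) cross=44.783; C₋=(7.5577,-4.9804) cross=-44.783
  mode + wants cross > 0 → take C=(7.8268,4.9970) (cross=44.783)
ex = (C−B)/|BC| = (0.8797,0.4755); ey = (-0.4755,0.8797)
P = B + -2.39·ex + 0.74·ey = (-3.4247,-0.2436)

-3.42 -0.24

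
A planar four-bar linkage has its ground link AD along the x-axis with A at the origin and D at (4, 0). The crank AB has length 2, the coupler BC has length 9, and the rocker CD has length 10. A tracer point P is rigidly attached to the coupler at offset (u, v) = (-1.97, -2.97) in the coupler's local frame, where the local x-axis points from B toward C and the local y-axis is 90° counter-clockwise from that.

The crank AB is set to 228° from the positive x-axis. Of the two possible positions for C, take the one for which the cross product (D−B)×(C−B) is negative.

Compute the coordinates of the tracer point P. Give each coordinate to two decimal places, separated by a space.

A=(0,0), D=(4.00,0)
B = A + 2.00·(cos228°, sin228°) = (-1.3383, -1.4863)
|BD| = 5.5413
circle(B,9.00) ∩ circle(D,10.00): a=1.0563, h=8.9378
  candidates: C₊=(-2.7180,7.4073) cross=49.527; C₋=(2.0766,-9.8133) cross=-49.527
  mode - wants cross < 0 → take C=(2.0766,-9.8133) (cross=-49.527)
ex = (C−B)/|BC| = (0.3794,-0.9252); ey = (0.9252,0.3794)
P = B + -1.97·ex + -2.97·ey = (-4.8336,-0.7905)

-4.83 -0.79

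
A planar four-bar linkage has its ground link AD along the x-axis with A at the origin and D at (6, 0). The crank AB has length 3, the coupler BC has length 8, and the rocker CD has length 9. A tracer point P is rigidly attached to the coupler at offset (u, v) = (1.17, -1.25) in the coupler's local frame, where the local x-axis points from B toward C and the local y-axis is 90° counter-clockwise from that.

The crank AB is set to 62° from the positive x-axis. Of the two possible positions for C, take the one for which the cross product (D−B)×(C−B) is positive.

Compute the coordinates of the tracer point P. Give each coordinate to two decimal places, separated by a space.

A=(0,0), D=(6.00,0)
B = A + 3.00·(cos62°, sin62°) = (1.4084, 2.6488)
|BD| = 5.3009
circle(B,8.00) ∩ circle(D,9.00): a=1.0469, h=7.9312
  candidates: C₊=(6.2785,8.9957) cross=42.042; C₋=(-1.6480,-4.7443) cross=-42.042
  mode + wants cross > 0 → take C=(6.2785,8.9957) (cross=42.042)
ex = (C−B)/|BC| = (0.6088,0.7934); ey = (-0.7934,0.6088)
P = B + 1.17·ex + -1.25·ey = (3.1124,2.8161)

3.11 2.82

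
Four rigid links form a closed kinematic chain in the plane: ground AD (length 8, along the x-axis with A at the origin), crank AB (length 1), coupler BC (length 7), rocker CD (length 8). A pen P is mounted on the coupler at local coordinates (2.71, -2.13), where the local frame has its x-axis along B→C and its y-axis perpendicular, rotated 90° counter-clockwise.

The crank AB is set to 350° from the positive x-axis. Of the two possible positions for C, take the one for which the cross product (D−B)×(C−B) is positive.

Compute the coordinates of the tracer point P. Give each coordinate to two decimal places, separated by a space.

A=(0,0), D=(8.00,0)
B = A + 1.00·(cos350°, sin350°) = (0.9848, -0.1736)
|BD| = 7.0173
circle(B,7.00) ∩ circle(D,8.00): a=2.4399, h=6.5610
  candidates: C₊=(3.2616,6.4457) cross=46.041; C₋=(3.5863,-6.6723) cross=-46.041
  mode + wants cross > 0 → take C=(3.2616,6.4457) (cross=46.041)
ex = (C−B)/|BC| = (0.3253,0.9456); ey = (-0.9456,0.3253)
P = B + 2.71·ex + -2.13·ey = (3.8804,1.6962)

3.88 1.70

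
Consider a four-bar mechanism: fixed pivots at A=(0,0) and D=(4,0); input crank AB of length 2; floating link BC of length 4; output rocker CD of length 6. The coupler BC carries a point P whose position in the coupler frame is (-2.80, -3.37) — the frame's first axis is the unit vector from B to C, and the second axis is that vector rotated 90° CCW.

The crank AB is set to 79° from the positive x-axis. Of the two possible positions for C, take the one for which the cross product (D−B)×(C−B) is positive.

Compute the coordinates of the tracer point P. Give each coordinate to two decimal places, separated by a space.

A=(0,0), D=(4.00,0)
B = A + 2.00·(cos79°, sin79°) = (0.3816, 1.9633)
|BD| = 4.1167
circle(B,4.00) ∩ circle(D,6.00): a=-0.3708, h=3.9828
  candidates: C₊=(1.9551,5.6408) cross=16.396; C₋=(-1.8437,-1.3606) cross=-16.396
  mode + wants cross > 0 → take C=(1.9551,5.6408) (cross=16.396)
ex = (C−B)/|BC| = (0.3934,0.9194); ey = (-0.9194,0.3934)
P = B + -2.80·ex + -3.37·ey = (2.3785,-1.9367)

2.38 -1.94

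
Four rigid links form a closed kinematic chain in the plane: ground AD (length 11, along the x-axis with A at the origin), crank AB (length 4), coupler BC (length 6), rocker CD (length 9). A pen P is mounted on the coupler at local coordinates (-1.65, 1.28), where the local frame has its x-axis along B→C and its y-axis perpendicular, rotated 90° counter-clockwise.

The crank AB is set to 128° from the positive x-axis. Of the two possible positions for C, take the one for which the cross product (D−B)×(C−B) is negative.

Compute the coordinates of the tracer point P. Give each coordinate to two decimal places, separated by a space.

A=(0,0), D=(11.00,0)
B = A + 4.00·(cos128°, sin128°) = (-2.4626, 3.1520)
|BD| = 13.8267
circle(B,6.00) ∩ circle(D,9.00): a=5.2861, h=2.8386
  candidates: C₊=(3.3313,4.7108) cross=39.248; C₋=(2.0371,-0.8168) cross=-39.248
  mode - wants cross < 0 → take C=(2.0371,-0.8168) (cross=-39.248)
ex = (C−B)/|BC| = (0.7500,-0.6615); ey = (0.6615,0.7500)
P = B + -1.65·ex + 1.28·ey = (-2.8534,5.2034)

-2.85 5.20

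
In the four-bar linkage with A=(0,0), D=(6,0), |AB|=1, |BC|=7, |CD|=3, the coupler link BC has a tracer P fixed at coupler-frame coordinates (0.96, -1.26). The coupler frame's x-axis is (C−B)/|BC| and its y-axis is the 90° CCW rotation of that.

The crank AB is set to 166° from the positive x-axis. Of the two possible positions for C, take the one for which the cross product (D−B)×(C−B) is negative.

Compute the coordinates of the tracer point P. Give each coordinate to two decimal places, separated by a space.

-0.68 -1.32

A=(0,0), D=(6.00,0)
B = A + 1.00·(cos166°, sin166°) = (-0.9703, 0.2419)
|BD| = 6.9745
circle(B,7.00) ∩ circle(D,3.00): a=6.3548, h=2.9353
  candidates: C₊=(5.4825,2.9550) cross=20.472; C₋=(5.2789,-2.9120) cross=-20.472
  mode - wants cross < 0 → take C=(5.2789,-2.9120) (cross=-20.472)
ex = (C−B)/|BC| = (0.8927,-0.4506); ey = (0.4506,0.8927)
P = B + 0.96·ex + -1.26·ey = (-0.6810,-1.3155)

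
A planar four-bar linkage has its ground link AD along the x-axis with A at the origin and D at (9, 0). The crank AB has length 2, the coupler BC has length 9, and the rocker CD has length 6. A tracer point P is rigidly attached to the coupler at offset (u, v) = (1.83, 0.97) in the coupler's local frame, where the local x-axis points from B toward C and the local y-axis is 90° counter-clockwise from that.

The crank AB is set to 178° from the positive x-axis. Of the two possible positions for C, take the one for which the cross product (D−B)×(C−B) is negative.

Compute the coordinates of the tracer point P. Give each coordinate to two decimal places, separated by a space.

0.06 -0.13

A=(0,0), D=(9.00,0)
B = A + 2.00·(cos178°, sin178°) = (-1.9988, 0.0698)
|BD| = 10.9990
circle(B,9.00) ∩ circle(D,6.00): a=7.5451, h=4.9062
  candidates: C₊=(5.5773,4.9280) cross=53.963; C₋=(5.5151,-4.8842) cross=-53.963
  mode - wants cross < 0 → take C=(5.5151,-4.8842) (cross=-53.963)
ex = (C−B)/|BC| = (0.8349,-0.5504); ey = (0.5504,0.8349)
P = B + 1.83·ex + 0.97·ey = (0.0630,-0.1277)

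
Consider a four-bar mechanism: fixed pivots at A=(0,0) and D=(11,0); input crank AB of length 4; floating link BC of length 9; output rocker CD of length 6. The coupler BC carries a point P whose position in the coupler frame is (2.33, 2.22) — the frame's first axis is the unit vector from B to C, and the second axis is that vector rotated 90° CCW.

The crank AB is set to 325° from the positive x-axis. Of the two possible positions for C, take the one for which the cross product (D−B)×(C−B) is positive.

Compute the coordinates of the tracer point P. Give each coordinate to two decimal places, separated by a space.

A=(0,0), D=(11.00,0)
B = A + 4.00·(cos325°, sin325°) = (3.2766, -2.2943)
|BD| = 8.0570
circle(B,9.00) ∩ circle(D,6.00): a=6.8211, h=5.8713
  candidates: C₊=(8.1434,5.2763) cross=47.305; C₋=(11.4872,-5.9802) cross=-47.305
  mode + wants cross > 0 → take C=(8.1434,5.2763) (cross=47.305)
ex = (C−B)/|BC| = (0.5408,0.8412); ey = (-0.8412,0.5408)
P = B + 2.33·ex + 2.22·ey = (2.6691,0.8661)

2.67 0.87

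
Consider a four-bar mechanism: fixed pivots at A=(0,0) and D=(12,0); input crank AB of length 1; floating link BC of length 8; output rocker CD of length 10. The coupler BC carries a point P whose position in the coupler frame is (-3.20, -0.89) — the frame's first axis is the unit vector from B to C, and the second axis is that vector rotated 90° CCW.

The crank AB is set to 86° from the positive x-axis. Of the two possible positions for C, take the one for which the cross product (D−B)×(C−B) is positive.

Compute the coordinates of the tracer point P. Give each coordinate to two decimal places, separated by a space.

A=(0,0), D=(12.00,0)
B = A + 1.00·(cos86°, sin86°) = (0.0698, 0.9976)
|BD| = 11.9719
circle(B,8.00) ∩ circle(D,10.00): a=4.4824, h=6.6263
  candidates: C₊=(5.0887,7.2273) cross=79.329; C₋=(3.9844,-5.9792) cross=-79.329
  mode + wants cross > 0 → take C=(5.0887,7.2273) (cross=79.329)
ex = (C−B)/|BC| = (0.6274,0.7787); ey = (-0.7787,0.6274)
P = B + -3.20·ex + -0.89·ey = (-1.2448,-2.0527)

-1.24 -2.05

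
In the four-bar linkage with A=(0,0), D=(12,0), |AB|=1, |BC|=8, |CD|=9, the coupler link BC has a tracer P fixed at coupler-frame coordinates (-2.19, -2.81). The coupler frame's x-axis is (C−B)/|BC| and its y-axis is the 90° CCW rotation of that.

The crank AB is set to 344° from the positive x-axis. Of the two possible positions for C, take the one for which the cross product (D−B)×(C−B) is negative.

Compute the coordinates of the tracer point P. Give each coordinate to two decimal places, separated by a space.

A=(0,0), D=(12.00,0)
B = A + 1.00·(cos344°, sin344°) = (0.9613, -0.2756)
|BD| = 11.0422
circle(B,8.00) ∩ circle(D,9.00): a=4.7513, h=6.4362
  candidates: C₊=(5.5504,6.2772) cross=71.070; C₋=(5.8718,-6.5913) cross=-71.070
  mode - wants cross < 0 → take C=(5.8718,-6.5913) (cross=-71.070)
ex = (C−B)/|BC| = (0.6138,-0.7895); ey = (0.7895,0.6138)
P = B + -2.19·ex + -2.81·ey = (-2.6013,-0.2715)

-2.60 -0.27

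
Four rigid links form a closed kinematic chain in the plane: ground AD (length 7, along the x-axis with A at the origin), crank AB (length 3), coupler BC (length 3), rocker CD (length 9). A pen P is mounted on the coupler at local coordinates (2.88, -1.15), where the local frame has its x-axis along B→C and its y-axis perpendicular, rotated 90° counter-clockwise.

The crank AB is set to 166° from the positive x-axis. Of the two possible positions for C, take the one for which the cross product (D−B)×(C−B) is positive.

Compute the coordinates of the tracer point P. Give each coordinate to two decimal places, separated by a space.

-0.45 2.61

A=(0,0), D=(7.00,0)
B = A + 3.00·(cos166°, sin166°) = (-2.9109, 0.7258)
|BD| = 9.9374
circle(B,3.00) ∩ circle(D,9.00): a=1.3460, h=2.6811
  candidates: C₊=(-1.3726,3.3014) cross=26.643; C₋=(-1.7642,-2.0465) cross=-26.643
  mode + wants cross > 0 → take C=(-1.3726,3.3014) (cross=26.643)
ex = (C−B)/|BC| = (0.5128,0.8585); ey = (-0.8585,0.5128)
P = B + 2.88·ex + -1.15·ey = (-0.4468,2.6087)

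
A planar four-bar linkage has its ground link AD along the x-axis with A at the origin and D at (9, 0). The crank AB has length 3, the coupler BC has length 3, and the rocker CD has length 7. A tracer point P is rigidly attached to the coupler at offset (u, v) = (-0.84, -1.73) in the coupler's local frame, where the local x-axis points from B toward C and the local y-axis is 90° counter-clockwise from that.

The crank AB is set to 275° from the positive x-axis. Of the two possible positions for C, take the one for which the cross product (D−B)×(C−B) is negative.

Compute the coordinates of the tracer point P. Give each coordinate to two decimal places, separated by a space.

A=(0,0), D=(9.00,0)
B = A + 3.00·(cos275°, sin275°) = (0.2615, -2.9886)
|BD| = 9.2355
circle(B,3.00) ∩ circle(D,7.00): a=2.4522, h=1.7283
  candidates: C₊=(2.0224,-0.5598) cross=15.961; C₋=(3.1410,-3.8303) cross=-15.961
  mode - wants cross < 0 → take C=(3.1410,-3.8303) (cross=-15.961)
ex = (C−B)/|BC| = (0.9598,-0.2806); ey = (0.2806,0.9598)
P = B + -0.84·ex + -1.73·ey = (-1.0302,-4.4134)

-1.03 -4.41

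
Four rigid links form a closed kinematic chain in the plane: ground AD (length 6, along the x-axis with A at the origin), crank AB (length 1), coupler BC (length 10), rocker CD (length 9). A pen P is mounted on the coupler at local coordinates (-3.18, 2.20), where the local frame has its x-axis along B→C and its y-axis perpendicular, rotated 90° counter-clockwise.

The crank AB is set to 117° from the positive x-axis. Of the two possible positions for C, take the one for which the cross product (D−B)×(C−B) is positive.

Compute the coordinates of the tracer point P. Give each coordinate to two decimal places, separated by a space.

A=(0,0), D=(6.00,0)
B = A + 1.00·(cos117°, sin117°) = (-0.4540, 0.8910)
|BD| = 6.5152
circle(B,10.00) ∩ circle(D,9.00): a=4.7157, h=8.8183
  candidates: C₊=(5.4234,8.9815) cross=57.453; C₋=(3.0115,-8.4893) cross=-57.453
  mode + wants cross > 0 → take C=(5.4234,8.9815) (cross=57.453)
ex = (C−B)/|BC| = (0.5877,0.8091); ey = (-0.8091,0.5877)
P = B + -3.18·ex + 2.20·ey = (-4.1029,-0.3887)

-4.10 -0.39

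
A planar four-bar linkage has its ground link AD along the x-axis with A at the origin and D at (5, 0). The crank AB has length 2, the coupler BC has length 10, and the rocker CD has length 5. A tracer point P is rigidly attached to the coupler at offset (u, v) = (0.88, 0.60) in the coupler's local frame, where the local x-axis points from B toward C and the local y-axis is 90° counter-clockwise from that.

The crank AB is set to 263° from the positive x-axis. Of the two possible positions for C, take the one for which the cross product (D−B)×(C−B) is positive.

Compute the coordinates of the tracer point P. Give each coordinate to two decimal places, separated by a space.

0.06 -0.96

A=(0,0), D=(5.00,0)
B = A + 2.00·(cos263°, sin263°) = (-0.2437, -1.9851)
|BD| = 5.6069
circle(B,10.00) ∩ circle(D,5.00): a=9.4916, h=3.1478
  candidates: C₊=(7.5186,4.3193) cross=17.650; C₋=(9.7476,-1.5686) cross=-17.650
  mode + wants cross > 0 → take C=(7.5186,4.3193) (cross=17.650)
ex = (C−B)/|BC| = (0.7762,0.6304); ey = (-0.6304,0.7762)
P = B + 0.88·ex + 0.60·ey = (0.0611,-0.9646)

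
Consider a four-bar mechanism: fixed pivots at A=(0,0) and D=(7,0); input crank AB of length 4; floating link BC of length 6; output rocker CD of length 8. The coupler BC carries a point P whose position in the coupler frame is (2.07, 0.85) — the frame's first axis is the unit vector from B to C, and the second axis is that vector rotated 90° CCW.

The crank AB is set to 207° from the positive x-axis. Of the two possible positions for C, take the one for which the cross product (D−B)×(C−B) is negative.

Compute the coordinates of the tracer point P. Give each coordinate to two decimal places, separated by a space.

-1.41 -2.41

A=(0,0), D=(7.00,0)
B = A + 4.00·(cos207°, sin207°) = (-3.5640, -1.8160)
|BD| = 10.7190
circle(B,6.00) ∩ circle(D,8.00): a=4.0534, h=4.4238
  candidates: C₊=(-0.3187,3.2306) cross=47.419; C₋=(1.1802,-5.4891) cross=-47.419
  mode - wants cross < 0 → take C=(1.1802,-5.4891) (cross=-47.419)
ex = (C−B)/|BC| = (0.7907,-0.6122); ey = (0.6122,0.7907)
P = B + 2.07·ex + 0.85·ey = (-1.4069,-2.4111)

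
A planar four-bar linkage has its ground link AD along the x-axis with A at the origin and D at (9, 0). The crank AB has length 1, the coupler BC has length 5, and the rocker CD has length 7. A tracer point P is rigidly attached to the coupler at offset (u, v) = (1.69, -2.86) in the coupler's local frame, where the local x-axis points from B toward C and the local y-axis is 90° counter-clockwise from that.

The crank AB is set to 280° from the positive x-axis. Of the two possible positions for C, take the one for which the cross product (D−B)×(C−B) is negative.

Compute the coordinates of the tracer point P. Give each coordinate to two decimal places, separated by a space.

-0.68 -4.20

A=(0,0), D=(9.00,0)
B = A + 1.00·(cos280°, sin280°) = (0.1736, -0.9848)
|BD| = 8.8811
circle(B,5.00) ∩ circle(D,7.00): a=3.0894, h=3.9314
  candidates: C₊=(2.8080,3.2649) cross=34.915; C₋=(3.6799,-4.5494) cross=-34.915
  mode - wants cross < 0 → take C=(3.6799,-4.5494) (cross=-34.915)
ex = (C−B)/|BC| = (0.7013,-0.7129); ey = (0.7129,0.7013)
P = B + 1.69·ex + -2.86·ey = (-0.6802,-4.1952)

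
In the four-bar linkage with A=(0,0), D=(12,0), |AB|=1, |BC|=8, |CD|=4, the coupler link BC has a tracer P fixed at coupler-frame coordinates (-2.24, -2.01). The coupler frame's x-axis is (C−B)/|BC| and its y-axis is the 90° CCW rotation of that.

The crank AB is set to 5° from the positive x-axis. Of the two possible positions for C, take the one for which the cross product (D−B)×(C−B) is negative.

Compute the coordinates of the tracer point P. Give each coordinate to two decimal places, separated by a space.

A=(0,0), D=(12.00,0)
B = A + 1.00·(cos5°, sin5°) = (0.9962, 0.0872)
|BD| = 11.0042
circle(B,8.00) ∩ circle(D,4.00): a=7.6831, h=2.2294
  candidates: C₊=(8.6967,2.2557) cross=24.533; C₋=(8.6614,-2.2031) cross=-24.533
  mode - wants cross < 0 → take C=(8.6614,-2.2031) (cross=-24.533)
ex = (C−B)/|BC| = (0.9581,-0.2863); ey = (0.2863,0.9581)
P = B + -2.24·ex + -2.01·ey = (-1.7255,-1.1975)

-1.73 -1.20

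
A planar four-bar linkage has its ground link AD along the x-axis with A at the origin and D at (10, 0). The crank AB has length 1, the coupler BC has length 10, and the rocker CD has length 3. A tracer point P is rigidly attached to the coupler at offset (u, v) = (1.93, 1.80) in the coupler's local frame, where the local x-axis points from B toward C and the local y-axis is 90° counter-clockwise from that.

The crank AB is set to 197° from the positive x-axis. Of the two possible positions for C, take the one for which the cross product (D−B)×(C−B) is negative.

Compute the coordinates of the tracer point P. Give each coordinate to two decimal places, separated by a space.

1.35 0.98

A=(0,0), D=(10.00,0)
B = A + 1.00·(cos197°, sin197°) = (-0.9563, -0.2924)
|BD| = 10.9602
circle(B,10.00) ∩ circle(D,3.00): a=9.6315, h=2.6897
  candidates: C₊=(8.6000,2.6533) cross=29.480; C₋=(8.7435,-2.7242) cross=-29.480
  mode - wants cross < 0 → take C=(8.7435,-2.7242) (cross=-29.480)
ex = (C−B)/|BC| = (0.9700,-0.2432); ey = (0.2432,0.9700)
P = B + 1.93·ex + 1.80·ey = (1.3535,0.9843)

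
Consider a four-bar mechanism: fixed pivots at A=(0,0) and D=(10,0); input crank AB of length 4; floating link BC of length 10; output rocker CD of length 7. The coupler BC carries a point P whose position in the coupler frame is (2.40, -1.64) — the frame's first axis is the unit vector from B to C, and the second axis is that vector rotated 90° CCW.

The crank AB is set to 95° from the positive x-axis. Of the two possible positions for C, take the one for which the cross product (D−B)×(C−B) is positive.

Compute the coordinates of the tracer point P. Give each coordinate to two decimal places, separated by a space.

2.43 3.13

A=(0,0), D=(10.00,0)
B = A + 4.00·(cos95°, sin95°) = (-0.3486, 3.9848)
|BD| = 11.0893
circle(B,10.00) ∩ circle(D,7.00): a=7.8442, h=6.2023
  candidates: C₊=(9.2003,6.9542) cross=68.780; C₋=(4.7429,-4.6220) cross=-68.780
  mode + wants cross > 0 → take C=(9.2003,6.9542) (cross=68.780)
ex = (C−B)/|BC| = (0.9549,0.2969); ey = (-0.2969,0.9549)
P = B + 2.40·ex + -1.64·ey = (2.4301,3.1314)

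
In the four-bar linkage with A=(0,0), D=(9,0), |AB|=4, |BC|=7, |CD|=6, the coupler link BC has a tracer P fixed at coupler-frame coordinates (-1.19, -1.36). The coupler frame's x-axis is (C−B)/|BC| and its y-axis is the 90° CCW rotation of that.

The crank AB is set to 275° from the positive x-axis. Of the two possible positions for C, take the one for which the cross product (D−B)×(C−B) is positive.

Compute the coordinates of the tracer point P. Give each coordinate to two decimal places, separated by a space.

A=(0,0), D=(9.00,0)
B = A + 4.00·(cos275°, sin275°) = (0.3486, -3.9848)
|BD| = 9.5250
circle(B,7.00) ∩ circle(D,6.00): a=5.4449, h=4.3992
  candidates: C₊=(3.4537,2.2888) cross=41.902; C₋=(7.1346,-5.7026) cross=-41.902
  mode + wants cross > 0 → take C=(3.4537,2.2888) (cross=41.902)
ex = (C−B)/|BC| = (0.4436,0.8962); ey = (-0.8962,0.4436)
P = B + -1.19·ex + -1.36·ey = (1.0396,-5.6546)

1.04 -5.65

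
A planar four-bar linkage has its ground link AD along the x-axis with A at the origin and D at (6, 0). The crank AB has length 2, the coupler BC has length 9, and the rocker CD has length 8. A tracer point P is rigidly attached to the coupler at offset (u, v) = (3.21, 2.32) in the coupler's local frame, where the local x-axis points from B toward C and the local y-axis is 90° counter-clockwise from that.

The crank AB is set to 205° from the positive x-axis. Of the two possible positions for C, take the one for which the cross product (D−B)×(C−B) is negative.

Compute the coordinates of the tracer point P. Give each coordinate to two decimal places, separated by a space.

A=(0,0), D=(6.00,0)
B = A + 2.00·(cos205°, sin205°) = (-1.8126, -0.8452)
|BD| = 7.8582
circle(B,9.00) ∩ circle(D,8.00): a=5.0108, h=7.4761
  candidates: C₊=(2.3650,7.1265) cross=58.749; C₋=(3.9732,-7.7390) cross=-58.749
  mode - wants cross < 0 → take C=(3.9732,-7.7390) (cross=-58.749)
ex = (C−B)/|BC| = (0.6429,-0.7660); ey = (0.7660,0.6429)
P = B + 3.21·ex + 2.32·ey = (2.0281,-1.8126)

2.03 -1.81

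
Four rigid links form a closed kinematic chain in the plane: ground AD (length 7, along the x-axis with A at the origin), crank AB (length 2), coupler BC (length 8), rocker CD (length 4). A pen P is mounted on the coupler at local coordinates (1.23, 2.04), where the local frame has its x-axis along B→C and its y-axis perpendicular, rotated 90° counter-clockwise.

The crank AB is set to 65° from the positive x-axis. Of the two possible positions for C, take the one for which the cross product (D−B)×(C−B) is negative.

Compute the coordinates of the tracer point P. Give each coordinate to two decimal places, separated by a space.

3.17 2.34

A=(0,0), D=(7.00,0)
B = A + 2.00·(cos65°, sin65°) = (0.8452, 1.8126)
|BD| = 6.4161
circle(B,8.00) ∩ circle(D,4.00): a=6.9486, h=3.9644
  candidates: C₊=(8.6308,3.6525) cross=25.436; C₋=(6.3908,-3.9533) cross=-25.436
  mode - wants cross < 0 → take C=(6.3908,-3.9533) (cross=-25.436)
ex = (C−B)/|BC| = (0.6932,-0.7207); ey = (0.7207,0.6932)
P = B + 1.23·ex + 2.04·ey = (3.1682,2.3402)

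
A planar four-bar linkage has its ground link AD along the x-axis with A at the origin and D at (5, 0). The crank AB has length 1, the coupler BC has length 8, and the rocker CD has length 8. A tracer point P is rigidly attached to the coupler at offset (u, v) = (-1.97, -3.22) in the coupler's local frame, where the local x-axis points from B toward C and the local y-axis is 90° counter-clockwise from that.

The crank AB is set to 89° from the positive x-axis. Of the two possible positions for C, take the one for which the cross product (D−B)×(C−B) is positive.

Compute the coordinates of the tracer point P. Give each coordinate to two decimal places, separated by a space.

A=(0,0), D=(5.00,0)
B = A + 1.00·(cos89°, sin89°) = (0.0175, 0.9998)
|BD| = 5.0819
circle(B,8.00) ∩ circle(D,8.00): a=2.5409, h=7.5858
  candidates: C₊=(4.0012,7.9374) cross=38.550; C₋=(1.0162,-6.9376) cross=-38.550
  mode + wants cross > 0 → take C=(4.0012,7.9374) (cross=38.550)
ex = (C−B)/|BC| = (0.4980,0.8672); ey = (-0.8672,0.4980)
P = B + -1.97·ex + -3.22·ey = (1.8288,-2.3120)

1.83 -2.31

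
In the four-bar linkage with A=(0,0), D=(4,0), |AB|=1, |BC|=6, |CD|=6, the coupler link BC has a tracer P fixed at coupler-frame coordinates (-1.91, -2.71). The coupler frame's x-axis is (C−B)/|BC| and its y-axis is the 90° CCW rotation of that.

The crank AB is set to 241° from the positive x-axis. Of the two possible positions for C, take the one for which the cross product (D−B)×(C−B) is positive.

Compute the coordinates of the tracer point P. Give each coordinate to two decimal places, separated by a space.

A=(0,0), D=(4.00,0)
B = A + 1.00·(cos241°, sin241°) = (-0.4848, -0.8746)
|BD| = 4.5693
circle(B,6.00) ∩ circle(D,6.00): a=2.2846, h=5.5480
  candidates: C₊=(0.6956,5.0081) cross=25.350; C₋=(2.8196,-5.8827) cross=-25.350
  mode + wants cross > 0 → take C=(0.6956,5.0081) (cross=25.350)
ex = (C−B)/|BC| = (0.1967,0.9805); ey = (-0.9805,0.1967)
P = B + -1.91·ex + -2.71·ey = (1.7964,-3.2805)

1.80 -3.28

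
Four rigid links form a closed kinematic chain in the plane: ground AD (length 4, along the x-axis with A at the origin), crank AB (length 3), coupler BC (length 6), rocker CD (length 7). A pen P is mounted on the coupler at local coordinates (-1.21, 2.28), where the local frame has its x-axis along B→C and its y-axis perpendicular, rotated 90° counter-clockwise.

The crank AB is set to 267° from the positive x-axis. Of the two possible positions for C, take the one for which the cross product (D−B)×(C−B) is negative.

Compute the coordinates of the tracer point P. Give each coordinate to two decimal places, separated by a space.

0.46 -0.49

A=(0,0), D=(4.00,0)
B = A + 3.00·(cos267°, sin267°) = (-0.1570, -2.9959)
|BD| = 5.1241
circle(B,6.00) ∩ circle(D,7.00): a=1.2935, h=5.8589
  candidates: C₊=(-2.5332,2.5136) cross=30.021; C₋=(4.3179,-6.9928) cross=-30.021
  mode - wants cross < 0 → take C=(4.3179,-6.9928) (cross=-30.021)
ex = (C−B)/|BC| = (0.7458,-0.6661); ey = (0.6661,0.7458)
P = B + -1.21·ex + 2.28·ey = (0.4594,-0.4894)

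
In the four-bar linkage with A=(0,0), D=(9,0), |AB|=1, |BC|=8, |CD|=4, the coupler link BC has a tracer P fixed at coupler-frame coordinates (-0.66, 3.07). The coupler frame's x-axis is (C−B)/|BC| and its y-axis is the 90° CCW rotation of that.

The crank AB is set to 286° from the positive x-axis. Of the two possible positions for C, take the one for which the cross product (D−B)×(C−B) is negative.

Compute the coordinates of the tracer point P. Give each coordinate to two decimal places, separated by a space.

0.75 2.14

A=(0,0), D=(9.00,0)
B = A + 1.00·(cos286°, sin286°) = (0.2756, -0.9613)
|BD| = 8.7772
circle(B,8.00) ∩ circle(D,4.00): a=7.1229, h=3.6419
  candidates: C₊=(6.9569,3.4388) cross=31.966; C₋=(7.7546,-3.8012) cross=-31.966
  mode - wants cross < 0 → take C=(7.7546,-3.8012) (cross=-31.966)
ex = (C−B)/|BC| = (0.9349,-0.3550); ey = (0.3550,0.9349)
P = B + -0.66·ex + 3.07·ey = (0.7484,2.1431)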